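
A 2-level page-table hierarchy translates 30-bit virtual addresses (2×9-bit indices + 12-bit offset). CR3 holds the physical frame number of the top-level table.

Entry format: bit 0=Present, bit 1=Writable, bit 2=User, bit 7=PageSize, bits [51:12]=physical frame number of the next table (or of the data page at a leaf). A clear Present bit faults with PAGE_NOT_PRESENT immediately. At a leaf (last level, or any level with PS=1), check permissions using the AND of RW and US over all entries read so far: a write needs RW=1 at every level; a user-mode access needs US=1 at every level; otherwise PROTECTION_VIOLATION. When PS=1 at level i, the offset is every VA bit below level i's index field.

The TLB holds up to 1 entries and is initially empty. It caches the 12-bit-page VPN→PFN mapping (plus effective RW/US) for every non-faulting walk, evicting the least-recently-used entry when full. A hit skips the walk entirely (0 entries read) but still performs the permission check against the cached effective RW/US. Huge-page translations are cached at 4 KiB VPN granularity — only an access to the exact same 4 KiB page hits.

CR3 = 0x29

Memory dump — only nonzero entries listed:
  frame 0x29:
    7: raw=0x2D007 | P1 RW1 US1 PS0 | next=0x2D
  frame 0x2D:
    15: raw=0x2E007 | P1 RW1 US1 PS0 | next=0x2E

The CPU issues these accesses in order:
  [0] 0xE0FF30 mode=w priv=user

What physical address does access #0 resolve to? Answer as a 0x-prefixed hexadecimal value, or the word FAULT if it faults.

Per-access translation:
#0 VA=0xE0FF30 (w,user):
  [0] read 0x29 idx=7: raw=0x2D007 flags P=1 W=1 U=1 S=0
  [1] read 0x2D idx=15: raw=0x2E007 flags P=1 W=1 U=1 S=0
  ⇒ phys 0x2EF30  [2 reads]

Access #0 PA: 0x2EF30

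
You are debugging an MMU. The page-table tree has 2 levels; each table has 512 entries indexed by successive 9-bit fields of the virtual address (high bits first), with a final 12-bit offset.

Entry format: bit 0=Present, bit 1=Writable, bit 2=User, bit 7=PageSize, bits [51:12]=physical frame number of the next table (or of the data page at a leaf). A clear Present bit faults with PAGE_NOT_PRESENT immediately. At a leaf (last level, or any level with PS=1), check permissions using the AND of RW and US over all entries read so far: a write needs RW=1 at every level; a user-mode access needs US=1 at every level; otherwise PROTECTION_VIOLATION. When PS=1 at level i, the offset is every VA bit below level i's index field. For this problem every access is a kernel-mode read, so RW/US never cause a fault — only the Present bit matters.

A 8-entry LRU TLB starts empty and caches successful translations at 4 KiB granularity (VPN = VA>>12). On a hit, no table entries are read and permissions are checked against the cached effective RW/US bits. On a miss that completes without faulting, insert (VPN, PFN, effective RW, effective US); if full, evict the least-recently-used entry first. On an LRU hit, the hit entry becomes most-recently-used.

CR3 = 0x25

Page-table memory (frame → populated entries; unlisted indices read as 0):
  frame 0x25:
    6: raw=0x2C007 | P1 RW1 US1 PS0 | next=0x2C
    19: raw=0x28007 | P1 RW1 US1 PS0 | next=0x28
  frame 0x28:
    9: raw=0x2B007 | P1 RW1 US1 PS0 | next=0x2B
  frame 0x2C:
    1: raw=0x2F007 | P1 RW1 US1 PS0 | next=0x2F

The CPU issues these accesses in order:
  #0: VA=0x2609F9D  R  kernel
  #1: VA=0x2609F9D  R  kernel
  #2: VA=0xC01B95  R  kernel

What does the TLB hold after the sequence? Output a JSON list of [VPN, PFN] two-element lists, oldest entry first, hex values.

Trace:
#0 VA=0x2609F9D (r,kernel):
  [0] read 0x25 idx=19: raw=0x28007 flags P=1 W=1 U=1 S=0
  [1] read 0x28 idx=9: raw=0x2B007 flags P=1 W=1 U=1 S=0
  ⇒ phys 0x2BF9D  [2 reads]
#1 VA=0x2609F9D (r,kernel):
  TLB hit vpn=0x2609 → PA=0x2BF9D
#2 VA=0xC01B95 (r,kernel):
  [0] read 0x25 idx=6: raw=0x2C007 flags P=1 W=1 U=1 S=0
  [1] read 0x2C idx=1: raw=0x2F007 flags P=1 W=1 U=1 S=0
  ⇒ phys 0x2FB95  [2 reads]

TLB: [["0x2609", "0x2B"], ["0xC01", "0x2F"]]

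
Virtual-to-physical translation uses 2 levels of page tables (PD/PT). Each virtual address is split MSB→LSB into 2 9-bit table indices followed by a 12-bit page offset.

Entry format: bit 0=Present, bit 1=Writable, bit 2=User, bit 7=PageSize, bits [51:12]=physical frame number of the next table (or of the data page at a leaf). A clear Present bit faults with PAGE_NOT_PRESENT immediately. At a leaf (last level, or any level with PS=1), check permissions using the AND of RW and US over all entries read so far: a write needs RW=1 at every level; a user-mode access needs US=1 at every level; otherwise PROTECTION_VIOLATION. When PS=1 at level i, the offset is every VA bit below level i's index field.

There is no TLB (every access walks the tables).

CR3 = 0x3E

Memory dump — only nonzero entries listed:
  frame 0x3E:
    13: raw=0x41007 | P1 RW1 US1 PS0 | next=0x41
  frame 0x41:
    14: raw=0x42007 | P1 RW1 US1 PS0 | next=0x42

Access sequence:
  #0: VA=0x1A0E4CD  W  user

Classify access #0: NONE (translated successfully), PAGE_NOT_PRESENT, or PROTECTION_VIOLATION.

Walk each access:
#0 VA=0x1A0E4CD (w,user):
  [0] read 0x3E idx=13: raw=0x41007 flags P=1 W=1 U=1 S=0
  [1] read 0x41 idx=14: raw=0x42007 flags P=1 W=1 U=1 S=0
  ⇒ phys 0x424CD  [2 reads]

Access #0 fault: NONE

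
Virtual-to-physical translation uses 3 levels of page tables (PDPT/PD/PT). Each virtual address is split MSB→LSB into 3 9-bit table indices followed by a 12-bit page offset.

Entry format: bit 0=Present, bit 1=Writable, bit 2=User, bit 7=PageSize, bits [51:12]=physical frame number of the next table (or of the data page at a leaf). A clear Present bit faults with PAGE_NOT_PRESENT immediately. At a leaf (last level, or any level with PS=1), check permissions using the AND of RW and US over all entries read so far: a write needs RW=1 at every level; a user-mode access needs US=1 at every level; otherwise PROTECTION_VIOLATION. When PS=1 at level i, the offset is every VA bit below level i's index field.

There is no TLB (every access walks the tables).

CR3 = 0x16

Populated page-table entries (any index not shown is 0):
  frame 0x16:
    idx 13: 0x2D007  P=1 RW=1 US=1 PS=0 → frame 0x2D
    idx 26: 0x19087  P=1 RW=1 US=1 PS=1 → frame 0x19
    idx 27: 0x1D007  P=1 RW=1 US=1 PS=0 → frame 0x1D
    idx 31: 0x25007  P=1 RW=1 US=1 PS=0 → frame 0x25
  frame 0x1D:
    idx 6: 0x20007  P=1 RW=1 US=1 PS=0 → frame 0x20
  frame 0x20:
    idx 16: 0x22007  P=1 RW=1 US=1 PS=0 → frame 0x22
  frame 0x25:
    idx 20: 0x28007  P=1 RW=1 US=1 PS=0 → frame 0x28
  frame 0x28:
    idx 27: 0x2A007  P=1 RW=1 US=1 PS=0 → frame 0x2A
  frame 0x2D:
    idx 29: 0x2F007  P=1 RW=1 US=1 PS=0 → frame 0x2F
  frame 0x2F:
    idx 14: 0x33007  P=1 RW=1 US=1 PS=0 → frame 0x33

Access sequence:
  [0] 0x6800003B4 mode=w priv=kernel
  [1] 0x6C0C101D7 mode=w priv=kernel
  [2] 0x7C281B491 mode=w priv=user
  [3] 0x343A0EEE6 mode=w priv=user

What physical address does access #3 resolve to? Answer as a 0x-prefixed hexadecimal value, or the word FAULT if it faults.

Walk each access:
#0 VA=0x6800003B4 (w,kernel):
  L0: frame=0x16 idx=26 entry=0x19087 [P=1 RW=1 US=1 PS=1]
  ✓ 0x193B4 (huge @L0)  — 1 lookups
#1 VA=0x6C0C101D7 (w,kernel):
  L0: frame=0x16 idx=27 entry=0x1D007 [P=1 RW=1 US=1 PS=0]
  L1: frame=0x1D idx=6 entry=0x20007 [P=1 RW=1 US=1 PS=0]
  L2: frame=0x20 idx=16 entry=0x22007 [P=1 RW=1 US=1 PS=0]
  ✓ 0x221D7  — 3 lookups
#2 VA=0x7C281B491 (w,user):
  L0: frame=0x16 idx=31 entry=0x25007 [P=1 RW=1 US=1 PS=0]
  L1: frame=0x25 idx=20 entry=0x28007 [P=1 RW=1 US=1 PS=0]
  L2: frame=0x28 idx=27 entry=0x2A007 [P=1 RW=1 US=1 PS=0]
  ✓ 0x2A491  — 3 lookups
#3 VA=0x343A0EEE6 (w,user):
  L0: frame=0x16 idx=13 entry=0x2D007 [P=1 RW=1 US=1 PS=0]
  L1: frame=0x2D idx=29 entry=0x2F007 [P=1 RW=1 US=1 PS=0]
  L2: frame=0x2F idx=14 entry=0x33007 [P=1 RW=1 US=1 PS=0]
  ✓ 0x33EE6  — 3 lookups

Access #3 PA: 0x33EE6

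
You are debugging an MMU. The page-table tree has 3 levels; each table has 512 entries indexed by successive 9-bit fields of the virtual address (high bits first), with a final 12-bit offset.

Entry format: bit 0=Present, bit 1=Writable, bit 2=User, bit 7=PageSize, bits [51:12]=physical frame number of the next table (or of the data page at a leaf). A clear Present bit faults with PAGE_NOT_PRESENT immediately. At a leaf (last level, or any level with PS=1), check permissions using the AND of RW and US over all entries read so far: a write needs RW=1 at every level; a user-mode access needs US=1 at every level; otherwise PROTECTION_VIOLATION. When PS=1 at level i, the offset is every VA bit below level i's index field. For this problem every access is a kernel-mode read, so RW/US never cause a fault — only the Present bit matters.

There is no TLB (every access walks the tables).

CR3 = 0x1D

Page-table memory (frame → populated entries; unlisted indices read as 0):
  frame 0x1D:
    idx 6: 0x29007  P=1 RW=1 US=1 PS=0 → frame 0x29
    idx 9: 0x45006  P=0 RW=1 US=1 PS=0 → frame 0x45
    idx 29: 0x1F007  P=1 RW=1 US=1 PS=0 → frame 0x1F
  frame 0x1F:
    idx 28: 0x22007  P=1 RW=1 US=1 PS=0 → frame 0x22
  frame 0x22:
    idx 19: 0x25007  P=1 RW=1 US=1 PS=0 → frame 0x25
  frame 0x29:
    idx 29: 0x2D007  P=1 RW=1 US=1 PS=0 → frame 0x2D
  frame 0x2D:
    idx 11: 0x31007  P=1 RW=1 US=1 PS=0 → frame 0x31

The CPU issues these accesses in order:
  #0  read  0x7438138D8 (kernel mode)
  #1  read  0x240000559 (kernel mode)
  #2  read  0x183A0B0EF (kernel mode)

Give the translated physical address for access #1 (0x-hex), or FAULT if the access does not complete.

Trace:
#0 VA=0x7438138D8 (r,kernel):
  [0] read 0x1D idx=29: raw=0x1F007 flags P=1 W=1 U=1 S=0
  [1] read 0x1F idx=28: raw=0x22007 flags P=1 W=1 U=1 S=0
  [2] read 0x22 idx=19: raw=0x25007 flags P=1 W=1 U=1 S=0
  ✓ 0x258D8  — 3 lookups
#1 VA=0x240000559 (r,kernel):
  [0] read 0x1D idx=9: raw=0x45006 flags P=0 W=1 U=1 S=0
  ✗ PAGE_NOT_PRESENT  [1 reads]
#2 VA=0x183A0B0EF (r,kernel):
  [0] read 0x1D idx=6: raw=0x29007 flags P=1 W=1 U=1 S=0
  [1] read 0x29 idx=29: raw=0x2D007 flags P=1 W=1 U=1 S=0
  [2] read 0x2D idx=11: raw=0x31007 flags P=1 W=1 U=1 S=0
  ✓ 0x310EF  — 3 lookups

Access #1 PA: FAULT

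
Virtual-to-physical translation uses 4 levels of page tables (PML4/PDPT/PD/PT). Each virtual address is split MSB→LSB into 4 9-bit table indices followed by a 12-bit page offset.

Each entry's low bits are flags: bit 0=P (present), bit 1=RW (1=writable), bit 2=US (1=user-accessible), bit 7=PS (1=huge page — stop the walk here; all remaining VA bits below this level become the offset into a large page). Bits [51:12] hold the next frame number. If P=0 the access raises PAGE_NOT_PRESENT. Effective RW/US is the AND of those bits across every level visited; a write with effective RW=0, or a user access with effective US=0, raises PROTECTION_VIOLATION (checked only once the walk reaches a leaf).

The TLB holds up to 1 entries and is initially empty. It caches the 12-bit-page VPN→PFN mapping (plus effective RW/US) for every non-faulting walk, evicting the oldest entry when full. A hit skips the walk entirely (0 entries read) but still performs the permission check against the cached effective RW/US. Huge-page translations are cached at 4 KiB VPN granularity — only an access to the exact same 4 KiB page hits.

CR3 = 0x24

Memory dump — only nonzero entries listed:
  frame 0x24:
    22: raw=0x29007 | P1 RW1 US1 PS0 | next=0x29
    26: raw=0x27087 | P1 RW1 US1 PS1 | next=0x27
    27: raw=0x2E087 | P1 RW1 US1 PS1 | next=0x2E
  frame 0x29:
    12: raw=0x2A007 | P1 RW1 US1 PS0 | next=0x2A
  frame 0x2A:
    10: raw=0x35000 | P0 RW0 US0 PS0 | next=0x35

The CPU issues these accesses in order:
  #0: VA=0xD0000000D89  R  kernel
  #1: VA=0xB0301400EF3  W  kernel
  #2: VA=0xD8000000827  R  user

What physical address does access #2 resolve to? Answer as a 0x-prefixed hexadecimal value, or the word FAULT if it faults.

Trace:
#0 VA=0xD0000000D89 (r,kernel):
  L0 @0x24[26] → 0x27087  P=1,RW=1,US=1,PS=1
  ✓ 0x27D89 (huge @L0)  — 1 lookups
#1 VA=0xB0301400EF3 (w,kernel):
  L0 @0x24[22] → 0x29007  P=1,RW=1,US=1,PS=0
  L1 @0x29[12] → 0x2A007  P=1,RW=1,US=1,PS=0
  L2 @0x2A[10] → 0x35000  P=0,RW=0,US=0,PS=0
  → PAGE_NOT_PRESENT  (3 entries read)
#2 VA=0xD8000000827 (r,user):
  L0 @0x24[27] → 0x2E087  P=1,RW=1,US=1,PS=1
  ✓ 0x2E827 (huge @L0)  — 1 lookups

Access #2 PA: 0x2E827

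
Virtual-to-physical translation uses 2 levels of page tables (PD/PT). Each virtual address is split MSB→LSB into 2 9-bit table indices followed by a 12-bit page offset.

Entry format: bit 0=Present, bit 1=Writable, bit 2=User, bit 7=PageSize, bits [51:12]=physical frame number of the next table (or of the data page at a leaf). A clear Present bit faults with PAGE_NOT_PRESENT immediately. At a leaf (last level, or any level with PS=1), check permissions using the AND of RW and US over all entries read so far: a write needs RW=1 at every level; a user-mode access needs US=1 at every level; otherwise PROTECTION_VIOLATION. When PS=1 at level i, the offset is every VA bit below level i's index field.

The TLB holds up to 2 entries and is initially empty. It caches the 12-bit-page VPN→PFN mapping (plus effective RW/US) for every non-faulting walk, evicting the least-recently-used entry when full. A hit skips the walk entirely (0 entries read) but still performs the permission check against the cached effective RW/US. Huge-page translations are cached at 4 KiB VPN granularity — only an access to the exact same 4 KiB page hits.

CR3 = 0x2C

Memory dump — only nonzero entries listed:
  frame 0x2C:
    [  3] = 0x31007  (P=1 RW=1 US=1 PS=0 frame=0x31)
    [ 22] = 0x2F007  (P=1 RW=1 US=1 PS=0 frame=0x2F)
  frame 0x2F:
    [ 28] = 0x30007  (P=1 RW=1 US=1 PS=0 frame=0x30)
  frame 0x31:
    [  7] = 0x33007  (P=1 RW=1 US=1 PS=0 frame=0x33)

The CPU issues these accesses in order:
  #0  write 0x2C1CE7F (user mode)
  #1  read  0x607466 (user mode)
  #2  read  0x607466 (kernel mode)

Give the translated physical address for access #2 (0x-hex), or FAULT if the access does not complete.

Per-access translation:
#0 VA=0x2C1CE7F (w,user):
  L0: frame=0x2C idx=22 entry=0x2F007 [P=1 RW=1 US=1 PS=0]
  L1: frame=0x2F idx=28 entry=0x30007 [P=1 RW=1 US=1 PS=0]
  ✓ 0x30E7F  — 2 lookups
#1 VA=0x607466 (r,user):
  L0: frame=0x2C idx=3 entry=0x31007 [P=1 RW=1 US=1 PS=0]
  L1: frame=0x31 idx=7 entry=0x33007 [P=1 RW=1 US=1 PS=0]
  ✓ 0x33466  — 2 lookups
#2 VA=0x607466 (r,kernel):
  TLB hit vpn=0x607 → PA=0x33466

Access #2 PA: 0x33466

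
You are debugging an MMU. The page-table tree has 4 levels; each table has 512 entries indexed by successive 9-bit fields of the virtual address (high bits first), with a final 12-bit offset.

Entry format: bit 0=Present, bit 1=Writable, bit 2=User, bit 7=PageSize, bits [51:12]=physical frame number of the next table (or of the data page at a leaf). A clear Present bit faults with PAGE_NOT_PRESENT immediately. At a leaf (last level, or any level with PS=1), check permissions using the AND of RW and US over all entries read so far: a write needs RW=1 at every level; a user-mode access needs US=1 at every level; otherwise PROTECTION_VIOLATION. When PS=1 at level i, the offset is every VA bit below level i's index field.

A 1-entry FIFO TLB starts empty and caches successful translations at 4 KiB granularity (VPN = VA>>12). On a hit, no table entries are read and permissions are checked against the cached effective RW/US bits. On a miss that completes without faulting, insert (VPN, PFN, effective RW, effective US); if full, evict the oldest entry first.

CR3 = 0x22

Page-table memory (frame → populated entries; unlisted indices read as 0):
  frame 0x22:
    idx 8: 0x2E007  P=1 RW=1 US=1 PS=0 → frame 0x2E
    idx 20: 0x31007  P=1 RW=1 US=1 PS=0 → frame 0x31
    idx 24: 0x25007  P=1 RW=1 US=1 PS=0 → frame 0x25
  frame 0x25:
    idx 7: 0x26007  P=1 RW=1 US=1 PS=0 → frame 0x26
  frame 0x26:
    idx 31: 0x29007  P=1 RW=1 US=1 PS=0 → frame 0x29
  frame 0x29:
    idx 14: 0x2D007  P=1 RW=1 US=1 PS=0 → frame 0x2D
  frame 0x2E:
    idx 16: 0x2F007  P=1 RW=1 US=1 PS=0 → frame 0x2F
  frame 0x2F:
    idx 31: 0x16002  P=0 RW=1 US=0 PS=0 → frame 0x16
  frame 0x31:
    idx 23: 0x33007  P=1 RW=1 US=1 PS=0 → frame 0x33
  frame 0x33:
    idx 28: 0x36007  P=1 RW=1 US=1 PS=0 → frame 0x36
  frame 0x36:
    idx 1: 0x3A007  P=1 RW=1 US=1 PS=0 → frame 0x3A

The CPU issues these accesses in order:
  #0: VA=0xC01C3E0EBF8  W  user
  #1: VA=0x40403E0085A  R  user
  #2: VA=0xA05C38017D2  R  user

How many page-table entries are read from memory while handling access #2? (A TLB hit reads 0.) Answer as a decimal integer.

Walk each access:
#0 VA=0xC01C3E0EBF8 (w,user):
  lvl0: tbl 0x22, slot 24 ⇒ 0x25007 (P1/RW1/US1/PS0)
  lvl1: tbl 0x25, slot 7 ⇒ 0x26007 (P1/RW1/US1/PS0)
  lvl2: tbl 0x26, slot 31 ⇒ 0x29007 (P1/RW1/US1/PS0)
  lvl3: tbl 0x29, slot 14 ⇒ 0x2D007 (P1/RW1/US1/PS0)
  ✓ 0x2DBF8  — 4 lookups
#1 VA=0x40403E0085A (r,user):
  lvl0: tbl 0x22, slot 8 ⇒ 0x2E007 (P1/RW1/US1/PS0)
  lvl1: tbl 0x2E, slot 16 ⇒ 0x2F007 (P1/RW1/US1/PS0)
  lvl2: tbl 0x2F, slot 31 ⇒ 0x16002 (P0/RW1/US0/PS0)
  ⇒ fault: PAGE_NOT_PRESENT  — 3 lookups
#2 VA=0xA05C38017D2 (r,user):
  lvl0: tbl 0x22, slot 20 ⇒ 0x31007 (P1/RW1/US1/PS0)
  lvl1: tbl 0x31, slot 23 ⇒ 0x33007 (P1/RW1/US1/PS0)
  lvl2: tbl 0x33, slot 28 ⇒ 0x36007 (P1/RW1/US1/PS0)
  lvl3: tbl 0x36, slot 1 ⇒ 0x3A007 (P1/RW1/US1/PS0)
  ✓ 0x3A7D2  — 4 lookups

Entries read for #2: 4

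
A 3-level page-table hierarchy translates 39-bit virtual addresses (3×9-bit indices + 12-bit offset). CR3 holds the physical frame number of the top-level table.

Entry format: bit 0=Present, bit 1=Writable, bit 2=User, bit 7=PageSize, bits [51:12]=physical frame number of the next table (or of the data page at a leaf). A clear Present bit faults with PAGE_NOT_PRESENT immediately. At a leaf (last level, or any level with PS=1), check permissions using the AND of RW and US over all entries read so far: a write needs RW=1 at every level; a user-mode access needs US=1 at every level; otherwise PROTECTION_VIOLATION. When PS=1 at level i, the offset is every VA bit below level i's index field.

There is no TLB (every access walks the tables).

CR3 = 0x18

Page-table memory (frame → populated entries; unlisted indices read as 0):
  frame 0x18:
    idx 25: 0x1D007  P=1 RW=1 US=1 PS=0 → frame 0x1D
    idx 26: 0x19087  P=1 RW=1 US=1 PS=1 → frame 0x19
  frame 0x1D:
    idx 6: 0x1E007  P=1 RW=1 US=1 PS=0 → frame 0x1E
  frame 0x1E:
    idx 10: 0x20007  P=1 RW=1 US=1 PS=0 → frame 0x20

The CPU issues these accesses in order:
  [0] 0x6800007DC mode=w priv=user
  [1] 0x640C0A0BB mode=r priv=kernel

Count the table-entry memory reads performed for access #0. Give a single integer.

Trace:
#0 VA=0x6800007DC (w,user):
  L0 @0x18[26] → 0x19087  P=1,RW=1,US=1,PS=1
  ⇒ phys 0x197DC (huge @L0)  [1 reads]
#1 VA=0x640C0A0BB (r,kernel):
  L0 @0x18[25] → 0x1D007  P=1,RW=1,US=1,PS=0
  L1 @0x1D[6] → 0x1E007  P=1,RW=1,US=1,PS=0
  L2 @0x1E[10] → 0x20007  P=1,RW=1,US=1,PS=0
  ⇒ phys 0x200BB  [3 reads]

Entries read for #0: 1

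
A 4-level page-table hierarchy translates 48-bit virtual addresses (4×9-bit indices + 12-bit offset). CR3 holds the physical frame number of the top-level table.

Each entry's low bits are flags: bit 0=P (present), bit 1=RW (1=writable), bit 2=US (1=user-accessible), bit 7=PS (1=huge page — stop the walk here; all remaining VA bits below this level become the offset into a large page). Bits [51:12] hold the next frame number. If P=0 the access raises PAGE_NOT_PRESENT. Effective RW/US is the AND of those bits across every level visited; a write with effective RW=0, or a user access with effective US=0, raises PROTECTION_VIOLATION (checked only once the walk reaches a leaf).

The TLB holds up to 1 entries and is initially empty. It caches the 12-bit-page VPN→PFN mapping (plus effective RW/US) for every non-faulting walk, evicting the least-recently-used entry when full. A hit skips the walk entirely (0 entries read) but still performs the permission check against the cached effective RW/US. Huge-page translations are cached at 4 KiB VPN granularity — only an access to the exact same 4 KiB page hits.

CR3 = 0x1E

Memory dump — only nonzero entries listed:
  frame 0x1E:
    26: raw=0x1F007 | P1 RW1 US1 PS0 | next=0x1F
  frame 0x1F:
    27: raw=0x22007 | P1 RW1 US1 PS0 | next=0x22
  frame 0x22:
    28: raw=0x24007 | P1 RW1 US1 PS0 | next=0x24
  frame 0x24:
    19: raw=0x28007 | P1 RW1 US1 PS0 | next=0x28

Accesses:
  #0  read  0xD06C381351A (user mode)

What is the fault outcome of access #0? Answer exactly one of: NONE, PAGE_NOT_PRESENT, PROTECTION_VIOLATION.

Per-access translation:
#0 VA=0xD06C381351A (r,user):
  L0: frame=0x1E idx=26 entry=0x1F007 [P=1 RW=1 US=1 PS=0]
  L1: frame=0x1F idx=27 entry=0x22007 [P=1 RW=1 US=1 PS=0]
  L2: frame=0x22 idx=28 entry=0x24007 [P=1 RW=1 US=1 PS=0]
  L3: frame=0x24 idx=19 entry=0x28007 [P=1 RW=1 US=1 PS=0]
  ✓ 0x2851A  — 4 lookups

Access #0 fault: NONE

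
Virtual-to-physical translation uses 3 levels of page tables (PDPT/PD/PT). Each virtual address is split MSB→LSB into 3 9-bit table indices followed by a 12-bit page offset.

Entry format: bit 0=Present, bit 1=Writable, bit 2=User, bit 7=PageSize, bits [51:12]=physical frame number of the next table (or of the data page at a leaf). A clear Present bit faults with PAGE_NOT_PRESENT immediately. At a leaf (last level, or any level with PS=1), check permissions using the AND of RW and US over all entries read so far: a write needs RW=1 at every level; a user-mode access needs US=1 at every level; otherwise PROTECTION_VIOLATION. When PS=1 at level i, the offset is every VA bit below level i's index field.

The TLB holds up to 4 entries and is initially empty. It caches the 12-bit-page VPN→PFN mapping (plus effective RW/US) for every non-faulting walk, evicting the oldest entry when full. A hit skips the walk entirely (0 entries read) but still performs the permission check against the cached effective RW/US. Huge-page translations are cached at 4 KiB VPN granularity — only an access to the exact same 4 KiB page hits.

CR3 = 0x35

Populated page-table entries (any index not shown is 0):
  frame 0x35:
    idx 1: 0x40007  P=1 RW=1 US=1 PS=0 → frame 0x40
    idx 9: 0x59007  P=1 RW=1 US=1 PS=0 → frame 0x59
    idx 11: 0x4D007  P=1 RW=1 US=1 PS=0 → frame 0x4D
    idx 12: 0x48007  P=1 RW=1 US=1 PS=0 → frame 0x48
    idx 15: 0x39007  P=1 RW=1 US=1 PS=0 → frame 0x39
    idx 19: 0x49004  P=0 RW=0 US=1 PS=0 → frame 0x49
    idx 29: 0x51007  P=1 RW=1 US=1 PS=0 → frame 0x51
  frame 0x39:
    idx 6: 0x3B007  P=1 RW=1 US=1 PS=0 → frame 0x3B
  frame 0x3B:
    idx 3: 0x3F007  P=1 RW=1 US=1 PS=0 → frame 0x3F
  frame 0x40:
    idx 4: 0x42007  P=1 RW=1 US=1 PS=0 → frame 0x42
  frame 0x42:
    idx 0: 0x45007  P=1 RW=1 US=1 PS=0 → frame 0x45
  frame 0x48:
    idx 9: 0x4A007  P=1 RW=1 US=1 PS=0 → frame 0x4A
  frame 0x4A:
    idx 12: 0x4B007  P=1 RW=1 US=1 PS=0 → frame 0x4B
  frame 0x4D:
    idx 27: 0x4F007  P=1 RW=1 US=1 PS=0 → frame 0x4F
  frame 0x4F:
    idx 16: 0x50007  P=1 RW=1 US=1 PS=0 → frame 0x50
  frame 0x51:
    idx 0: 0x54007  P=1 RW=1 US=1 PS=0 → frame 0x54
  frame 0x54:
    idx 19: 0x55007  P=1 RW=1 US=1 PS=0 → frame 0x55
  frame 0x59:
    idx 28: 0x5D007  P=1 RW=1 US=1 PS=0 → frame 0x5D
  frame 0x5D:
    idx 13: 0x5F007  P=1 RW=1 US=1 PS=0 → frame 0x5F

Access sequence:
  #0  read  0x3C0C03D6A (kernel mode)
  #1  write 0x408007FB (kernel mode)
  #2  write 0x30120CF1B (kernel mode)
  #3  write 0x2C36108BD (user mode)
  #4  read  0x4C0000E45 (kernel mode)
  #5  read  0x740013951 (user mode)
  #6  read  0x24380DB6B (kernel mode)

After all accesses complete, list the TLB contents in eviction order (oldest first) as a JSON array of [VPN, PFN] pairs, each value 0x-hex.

Per-access translation:
#0 VA=0x3C0C03D6A (r,kernel):
  lvl0: tbl 0x35, slot 15 ⇒ 0x39007 (P1/RW1/US1/PS0)
  lvl1: tbl 0x39, slot 6 ⇒ 0x3B007 (P1/RW1/US1/PS0)
  lvl2: tbl 0x3B, slot 3 ⇒ 0x3F007 (P1/RW1/US1/PS0)
  ✓ 0x3FD6A  — 3 lookups
#1 VA=0x408007FB (w,kernel):
  lvl0: tbl 0x35, slot 1 ⇒ 0x40007 (P1/RW1/US1/PS0)
  lvl1: tbl 0x40, slot 4 ⇒ 0x42007 (P1/RW1/US1/PS0)
  lvl2: tbl 0x42, slot 0 ⇒ 0x45007 (P1/RW1/US1/PS0)
  ✓ 0x457FB  — 3 lookups
#2 VA=0x30120CF1B (w,kernel):
  lvl0: tbl 0x35, slot 12 ⇒ 0x48007 (P1/RW1/US1/PS0)
  lvl1: tbl 0x48, slot 9 ⇒ 0x4A007 (P1/RW1/US1/PS0)
  lvl2: tbl 0x4A, slot 12 ⇒ 0x4B007 (P1/RW1/US1/PS0)
  ✓ 0x4BF1B  — 3 lookups
#3 VA=0x2C36108BD (w,user):
  lvl0: tbl 0x35, slot 11 ⇒ 0x4D007 (P1/RW1/US1/PS0)
  lvl1: tbl 0x4D, slot 27 ⇒ 0x4F007 (P1/RW1/US1/PS0)
  lvl2: tbl 0x4F, slot 16 ⇒ 0x50007 (P1/RW1/US1/PS0)
  ✓ 0x508BD  — 3 lookups
#4 VA=0x4C0000E45 (r,kernel):
  lvl0: tbl 0x35, slot 19 ⇒ 0x49004 (P0/RW0/US1/PS0)
  ⇒ fault: PAGE_NOT_PRESENT  — 1 lookups
#5 VA=0x740013951 (r,user):
  lvl0: tbl 0x35, slot 29 ⇒ 0x51007 (P1/RW1/US1/PS0)
  lvl1: tbl 0x51, slot 0 ⇒ 0x54007 (P1/RW1/US1/PS0)
  lvl2: tbl 0x54, slot 19 ⇒ 0x55007 (P1/RW1/US1/PS0)
  ✓ 0x55951  — 3 lookups
#6 VA=0x24380DB6B (r,kernel):
  lvl0: tbl 0x35, slot 9 ⇒ 0x59007 (P1/RW1/US1/PS0)
  lvl1: tbl 0x59, slot 28 ⇒ 0x5D007 (P1/RW1/US1/PS0)
  lvl2: tbl 0x5D, slot 13 ⇒ 0x5F007 (P1/RW1/US1/PS0)
  ✓ 0x5FB6B  — 3 lookups

TLB: [["0x30120C", "0x4B"], ["0x2C3610", "0x50"], ["0x740013", "0x55"], ["0x24380D", "0x5F"]]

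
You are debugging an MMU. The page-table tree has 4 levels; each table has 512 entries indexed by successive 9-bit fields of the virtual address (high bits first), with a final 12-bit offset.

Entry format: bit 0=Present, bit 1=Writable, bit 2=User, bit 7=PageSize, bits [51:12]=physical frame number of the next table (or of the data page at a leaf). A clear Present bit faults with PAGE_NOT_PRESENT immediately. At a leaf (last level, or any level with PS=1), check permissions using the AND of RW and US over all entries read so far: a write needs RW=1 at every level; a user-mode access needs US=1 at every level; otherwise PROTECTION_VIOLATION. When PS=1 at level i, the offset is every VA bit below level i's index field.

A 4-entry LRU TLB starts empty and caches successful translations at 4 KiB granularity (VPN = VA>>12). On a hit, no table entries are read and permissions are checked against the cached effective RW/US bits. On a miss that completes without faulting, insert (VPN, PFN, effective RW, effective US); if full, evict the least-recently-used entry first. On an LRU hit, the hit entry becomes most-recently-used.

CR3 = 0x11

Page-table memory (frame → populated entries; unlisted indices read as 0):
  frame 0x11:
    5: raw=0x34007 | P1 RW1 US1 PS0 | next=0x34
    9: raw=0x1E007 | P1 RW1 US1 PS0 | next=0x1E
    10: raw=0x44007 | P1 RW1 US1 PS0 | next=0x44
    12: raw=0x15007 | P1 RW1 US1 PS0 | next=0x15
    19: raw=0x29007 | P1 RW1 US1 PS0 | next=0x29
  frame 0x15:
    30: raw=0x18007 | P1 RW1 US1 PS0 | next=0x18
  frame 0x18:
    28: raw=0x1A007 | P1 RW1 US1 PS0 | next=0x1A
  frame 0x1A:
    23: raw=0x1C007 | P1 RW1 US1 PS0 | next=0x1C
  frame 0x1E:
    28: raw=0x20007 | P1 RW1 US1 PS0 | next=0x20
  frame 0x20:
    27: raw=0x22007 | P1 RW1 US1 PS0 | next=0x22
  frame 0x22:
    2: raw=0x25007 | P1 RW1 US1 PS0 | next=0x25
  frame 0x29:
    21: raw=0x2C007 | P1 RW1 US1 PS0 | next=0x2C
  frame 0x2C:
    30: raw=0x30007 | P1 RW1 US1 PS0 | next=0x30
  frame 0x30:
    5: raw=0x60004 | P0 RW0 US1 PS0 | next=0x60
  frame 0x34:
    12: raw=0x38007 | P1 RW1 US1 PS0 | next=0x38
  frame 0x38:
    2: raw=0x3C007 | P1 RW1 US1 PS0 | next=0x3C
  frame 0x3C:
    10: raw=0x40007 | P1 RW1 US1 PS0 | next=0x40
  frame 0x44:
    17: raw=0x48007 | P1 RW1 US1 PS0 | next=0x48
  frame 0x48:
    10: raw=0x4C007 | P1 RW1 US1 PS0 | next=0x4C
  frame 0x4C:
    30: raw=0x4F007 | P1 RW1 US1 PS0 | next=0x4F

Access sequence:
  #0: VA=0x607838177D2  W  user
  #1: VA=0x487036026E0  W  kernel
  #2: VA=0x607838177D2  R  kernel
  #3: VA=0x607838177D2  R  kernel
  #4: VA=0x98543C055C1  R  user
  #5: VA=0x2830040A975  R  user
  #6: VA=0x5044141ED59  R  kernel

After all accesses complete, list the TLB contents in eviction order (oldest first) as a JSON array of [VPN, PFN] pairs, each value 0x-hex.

Per-access translation:
#0 VA=0x607838177D2 (w,user):
  L0: frame=0x11 idx=12 entry=0x15007 [P=1 RW=1 US=1 PS=0]
  L1: frame=0x15 idx=30 entry=0x18007 [P=1 RW=1 US=1 PS=0]
  L2: frame=0x18 idx=28 entry=0x1A007 [P=1 RW=1 US=1 PS=0]
  L3: frame=0x1A idx=23 entry=0x1C007 [P=1 RW=1 US=1 PS=0]
  ⇒ phys 0x1C7D2  [4 reads]
#1 VA=0x487036026E0 (w,kernel):
  L0: frame=0x11 idx=9 entry=0x1E007 [P=1 RW=1 US=1 PS=0]
  L1: frame=0x1E idx=28 entry=0x20007 [P=1 RW=1 US=1 PS=0]
  L2: frame=0x20 idx=27 entry=0x22007 [P=1 RW=1 US=1 PS=0]
  L3: frame=0x22 idx=2 entry=0x25007 [P=1 RW=1 US=1 PS=0]
  ⇒ phys 0x256E0  [4 reads]
#2 VA=0x607838177D2 (r,kernel):
  TLB hit vpn=0x60783817 → PA=0x1C7D2
#3 VA=0x607838177D2 (r,kernel):
  TLB hit vpn=0x60783817 → PA=0x1C7D2
#4 VA=0x98543C055C1 (r,user):
  L0: frame=0x11 idx=19 entry=0x29007 [P=1 RW=1 US=1 PS=0]
  L1: frame=0x29 idx=21 entry=0x2C007 [P=1 RW=1 US=1 PS=0]
  L2: frame=0x2C idx=30 entry=0x30007 [P=1 RW=1 US=1 PS=0]
  L3: frame=0x30 idx=5 entry=0x60004 [P=0 RW=0 US=1 PS=0]
  ⇒ fault: PAGE_NOT_PRESENT  — 4 lookups
#5 VA=0x2830040A975 (r,user):
  L0: frame=0x11 idx=5 entry=0x34007 [P=1 RW=1 US=1 PS=0]
  L1: frame=0x34 idx=12 entry=0x38007 [P=1 RW=1 US=1 PS=0]
  L2: frame=0x38 idx=2 entry=0x3C007 [P=1 RW=1 US=1 PS=0]
  L3: frame=0x3C idx=10 entry=0x40007 [P=1 RW=1 US=1 PS=0]
  ⇒ phys 0x40975  [4 reads]
#6 VA=0x5044141ED59 (r,kernel):
  L0: frame=0x11 idx=10 entry=0x44007 [P=1 RW=1 US=1 PS=0]
  L1: frame=0x44 idx=17 entry=0x48007 [P=1 RW=1 US=1 PS=0]
  L2: frame=0x48 idx=10 entry=0x4C007 [P=1 RW=1 US=1 PS=0]
  L3: frame=0x4C idx=30 entry=0x4F007 [P=1 RW=1 US=1 PS=0]
  ⇒ phys 0x4FD59  [4 reads]

TLB: [["0x48703602", "0x25"], ["0x60783817", "0x1C"], ["0x2830040A", "0x40"], ["0x5044141E", "0x4F"]]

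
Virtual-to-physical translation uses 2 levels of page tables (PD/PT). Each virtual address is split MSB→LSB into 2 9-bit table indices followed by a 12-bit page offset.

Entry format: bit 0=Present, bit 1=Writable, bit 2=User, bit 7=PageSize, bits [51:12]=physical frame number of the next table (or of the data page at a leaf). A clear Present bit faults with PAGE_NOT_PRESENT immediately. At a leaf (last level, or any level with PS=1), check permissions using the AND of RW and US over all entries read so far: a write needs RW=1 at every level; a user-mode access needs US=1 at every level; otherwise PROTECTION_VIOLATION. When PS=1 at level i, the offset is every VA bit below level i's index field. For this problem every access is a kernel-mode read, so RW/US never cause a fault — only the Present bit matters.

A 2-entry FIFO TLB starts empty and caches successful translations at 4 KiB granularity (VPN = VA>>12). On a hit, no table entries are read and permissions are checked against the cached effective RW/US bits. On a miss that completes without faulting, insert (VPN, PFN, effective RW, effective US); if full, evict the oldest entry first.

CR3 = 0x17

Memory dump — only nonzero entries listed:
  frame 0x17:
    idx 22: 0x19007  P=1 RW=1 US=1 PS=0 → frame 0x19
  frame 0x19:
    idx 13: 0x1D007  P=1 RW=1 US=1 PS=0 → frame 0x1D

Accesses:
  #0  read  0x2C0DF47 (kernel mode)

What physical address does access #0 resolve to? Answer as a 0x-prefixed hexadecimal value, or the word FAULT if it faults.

Trace:
#0 VA=0x2C0DF47 (r,kernel):
  lvl0: tbl 0x17, slot 22 ⇒ 0x19007 (P1/RW1/US1/PS0)
  lvl1: tbl 0x19, slot 13 ⇒ 0x1D007 (P1/RW1/US1/PS0)
  ✓ 0x1DF47  — 2 lookups

Access #0 PA: 0x1DF47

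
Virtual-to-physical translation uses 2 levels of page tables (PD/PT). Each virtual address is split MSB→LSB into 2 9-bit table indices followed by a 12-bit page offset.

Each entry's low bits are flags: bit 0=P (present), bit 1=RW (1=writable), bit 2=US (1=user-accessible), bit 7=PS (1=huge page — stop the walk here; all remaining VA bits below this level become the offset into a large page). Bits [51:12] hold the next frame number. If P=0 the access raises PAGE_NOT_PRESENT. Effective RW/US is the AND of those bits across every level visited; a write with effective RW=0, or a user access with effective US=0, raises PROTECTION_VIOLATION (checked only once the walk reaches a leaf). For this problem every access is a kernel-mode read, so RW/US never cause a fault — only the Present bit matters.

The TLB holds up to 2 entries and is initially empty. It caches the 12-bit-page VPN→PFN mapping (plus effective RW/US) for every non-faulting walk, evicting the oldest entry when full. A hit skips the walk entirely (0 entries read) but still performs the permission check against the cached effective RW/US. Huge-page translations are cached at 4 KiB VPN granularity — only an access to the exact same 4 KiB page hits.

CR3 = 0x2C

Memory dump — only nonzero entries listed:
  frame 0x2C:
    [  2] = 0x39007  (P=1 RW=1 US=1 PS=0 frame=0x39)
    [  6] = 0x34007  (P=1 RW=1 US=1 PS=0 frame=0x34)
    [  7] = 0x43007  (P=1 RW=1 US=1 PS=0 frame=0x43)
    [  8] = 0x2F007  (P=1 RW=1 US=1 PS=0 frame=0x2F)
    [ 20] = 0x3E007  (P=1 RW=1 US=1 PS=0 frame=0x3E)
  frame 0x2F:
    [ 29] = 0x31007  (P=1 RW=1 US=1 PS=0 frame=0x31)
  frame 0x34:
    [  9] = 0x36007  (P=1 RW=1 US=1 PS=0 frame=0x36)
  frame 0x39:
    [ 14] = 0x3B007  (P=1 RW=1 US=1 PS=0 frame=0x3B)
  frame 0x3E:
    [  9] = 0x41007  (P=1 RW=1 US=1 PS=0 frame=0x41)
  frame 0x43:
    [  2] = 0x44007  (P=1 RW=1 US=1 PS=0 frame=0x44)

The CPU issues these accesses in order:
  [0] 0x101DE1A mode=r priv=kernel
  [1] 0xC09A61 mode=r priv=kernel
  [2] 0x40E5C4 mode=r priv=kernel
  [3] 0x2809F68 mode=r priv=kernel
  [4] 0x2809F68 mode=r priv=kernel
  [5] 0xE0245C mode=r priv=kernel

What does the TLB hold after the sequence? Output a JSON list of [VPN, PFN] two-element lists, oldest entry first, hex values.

Trace:
#0 VA=0x101DE1A (r,kernel):
  L0: frame=0x2C idx=8 entry=0x2F007 [P=1 RW=1 US=1 PS=0]
  L1: frame=0x2F idx=29 entry=0x31007 [P=1 RW=1 US=1 PS=0]
  → PA=0x31E1A  (2 entries read)
#1 VA=0xC09A61 (r,kernel):
  L0: frame=0x2C idx=6 entry=0x34007 [P=1 RW=1 US=1 PS=0]
  L1: frame=0x34 idx=9 entry=0x36007 [P=1 RW=1 US=1 PS=0]
  → PA=0x36A61  (2 entries read)
#2 VA=0x40E5C4 (r,kernel):
  L0: frame=0x2C idx=2 entry=0x39007 [P=1 RW=1 US=1 PS=0]
  L1: frame=0x39 idx=14 entry=0x3B007 [P=1 RW=1 US=1 PS=0]
  → PA=0x3B5C4  (2 entries read)
#3 VA=0x2809F68 (r,kernel):
  L0: frame=0x2C idx=20 entry=0x3E007 [P=1 RW=1 US=1 PS=0]
  L1: frame=0x3E idx=9 entry=0x41007 [P=1 RW=1 US=1 PS=0]
  → PA=0x41F68  (2 entries read)
#4 VA=0x2809F68 (r,kernel):
  TLB hit vpn=0x2809 → PA=0x41F68
#5 VA=0xE0245C (r,kernel):
  L0: frame=0x2C idx=7 entry=0x43007 [P=1 RW=1 US=1 PS=0]
  L1: frame=0x43 idx=2 entry=0x44007 [P=1 RW=1 US=1 PS=0]
  → PA=0x4445C  (2 entries read)

TLB: [["0x2809", "0x41"], ["0xE02", "0x44"]]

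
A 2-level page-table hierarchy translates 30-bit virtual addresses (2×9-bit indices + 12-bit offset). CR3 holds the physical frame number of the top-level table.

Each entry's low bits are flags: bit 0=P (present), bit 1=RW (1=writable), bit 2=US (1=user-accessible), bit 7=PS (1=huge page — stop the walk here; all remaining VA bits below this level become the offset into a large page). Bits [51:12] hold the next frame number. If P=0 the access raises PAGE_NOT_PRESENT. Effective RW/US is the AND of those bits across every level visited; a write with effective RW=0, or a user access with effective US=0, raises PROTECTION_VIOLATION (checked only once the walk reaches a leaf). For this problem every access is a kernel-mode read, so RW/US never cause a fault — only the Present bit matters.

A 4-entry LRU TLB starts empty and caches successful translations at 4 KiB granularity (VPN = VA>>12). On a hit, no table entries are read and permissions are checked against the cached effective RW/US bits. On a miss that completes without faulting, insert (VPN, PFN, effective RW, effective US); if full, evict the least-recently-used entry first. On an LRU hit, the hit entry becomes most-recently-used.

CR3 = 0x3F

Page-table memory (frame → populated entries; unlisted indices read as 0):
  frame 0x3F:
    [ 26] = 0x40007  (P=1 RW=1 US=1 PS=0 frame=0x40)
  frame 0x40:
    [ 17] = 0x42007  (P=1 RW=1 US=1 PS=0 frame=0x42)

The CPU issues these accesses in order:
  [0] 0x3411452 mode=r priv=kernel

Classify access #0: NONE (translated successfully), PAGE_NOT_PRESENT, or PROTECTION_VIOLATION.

Per-access translation:
#0 VA=0x3411452 (r,kernel):
  L0: frame=0x3F idx=26 entry=0x40007 [P=1 RW=1 US=1 PS=0]
  L1: frame=0x40 idx=17 entry=0x42007 [P=1 RW=1 US=1 PS=0]
  → PA=0x42452  (2 entries read)

Access #0 fault: NONE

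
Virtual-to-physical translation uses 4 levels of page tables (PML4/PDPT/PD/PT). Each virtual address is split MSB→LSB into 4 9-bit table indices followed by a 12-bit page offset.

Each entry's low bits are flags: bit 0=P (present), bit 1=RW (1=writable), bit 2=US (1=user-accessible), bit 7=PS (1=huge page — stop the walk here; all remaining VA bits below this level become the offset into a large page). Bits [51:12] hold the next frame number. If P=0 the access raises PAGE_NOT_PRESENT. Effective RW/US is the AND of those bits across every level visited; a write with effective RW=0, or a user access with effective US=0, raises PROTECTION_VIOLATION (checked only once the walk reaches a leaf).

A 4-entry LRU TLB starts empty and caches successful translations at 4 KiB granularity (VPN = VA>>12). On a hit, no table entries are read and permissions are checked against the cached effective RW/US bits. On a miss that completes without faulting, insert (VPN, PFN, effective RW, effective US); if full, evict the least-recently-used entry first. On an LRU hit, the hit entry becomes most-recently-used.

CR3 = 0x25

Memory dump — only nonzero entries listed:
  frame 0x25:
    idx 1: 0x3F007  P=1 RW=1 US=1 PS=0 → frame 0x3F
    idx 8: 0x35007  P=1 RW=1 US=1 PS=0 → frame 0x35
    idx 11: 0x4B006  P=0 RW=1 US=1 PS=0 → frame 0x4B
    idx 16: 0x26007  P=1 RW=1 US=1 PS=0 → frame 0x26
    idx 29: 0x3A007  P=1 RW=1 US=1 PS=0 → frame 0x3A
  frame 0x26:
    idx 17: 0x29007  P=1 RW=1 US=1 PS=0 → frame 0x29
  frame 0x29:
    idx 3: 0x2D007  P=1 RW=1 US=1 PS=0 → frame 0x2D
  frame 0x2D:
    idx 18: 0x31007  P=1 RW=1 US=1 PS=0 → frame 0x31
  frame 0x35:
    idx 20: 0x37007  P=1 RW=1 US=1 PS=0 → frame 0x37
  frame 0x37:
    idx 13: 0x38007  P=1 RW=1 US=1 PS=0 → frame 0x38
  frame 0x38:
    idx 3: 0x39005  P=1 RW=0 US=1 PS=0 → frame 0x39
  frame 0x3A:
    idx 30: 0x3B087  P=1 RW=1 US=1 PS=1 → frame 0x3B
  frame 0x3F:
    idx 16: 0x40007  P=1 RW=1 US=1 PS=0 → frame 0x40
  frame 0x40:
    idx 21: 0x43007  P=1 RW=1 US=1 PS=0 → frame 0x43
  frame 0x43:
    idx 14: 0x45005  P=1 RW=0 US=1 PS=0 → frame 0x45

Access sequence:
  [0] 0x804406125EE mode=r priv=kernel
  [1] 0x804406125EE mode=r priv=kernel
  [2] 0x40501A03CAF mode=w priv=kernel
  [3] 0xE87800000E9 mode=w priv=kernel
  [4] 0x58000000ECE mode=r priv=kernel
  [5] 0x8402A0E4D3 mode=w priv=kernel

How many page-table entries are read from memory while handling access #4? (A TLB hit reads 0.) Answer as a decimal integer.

Trace:
#0 VA=0x804406125EE (r,kernel):
  lvl0: tbl 0x25, slot 16 ⇒ 0x26007 (P1/RW1/US1/PS0)
  lvl1: tbl 0x26, slot 17 ⇒ 0x29007 (P1/RW1/US1/PS0)
  lvl2: tbl 0x29, slot 3 ⇒ 0x2D007 (P1/RW1/US1/PS0)
  lvl3: tbl 0x2D, slot 18 ⇒ 0x31007 (P1/RW1/US1/PS0)
  ✓ 0x315EE  — 4 lookups
#1 VA=0x804406125EE (r,kernel):
  TLB hit vpn=0x80440612 → PA=0x315EE
#2 VA=0x40501A03CAF (w,kernel):
  lvl0: tbl 0x25, slot 8 ⇒ 0x35007 (P1/RW1/US1/PS0)
  lvl1: tbl 0x35, slot 20 ⇒ 0x37007 (P1/RW1/US1/PS0)
  lvl2: tbl 0x37, slot 13 ⇒ 0x38007 (P1/RW1/US1/PS0)
  lvl3: tbl 0x38, slot 3 ⇒ 0x39005 (P1/RW0/US1/PS0)
  ⇒ fault: PROTECTION_VIOLATION  — 4 lookups
#3 VA=0xE87800000E9 (w,kernel):
  lvl0: tbl 0x25, slot 29 ⇒ 0x3A007 (P1/RW1/US1/PS0)
  lvl1: tbl 0x3A, slot 30 ⇒ 0x3B087 (P1/RW1/US1/PS1)
  ✓ 0x3B0E9 (huge @L1)  — 2 lookups
#4 VA=0x58000000ECE (r,kernel):
  lvl0: tbl 0x25, slot 11 ⇒ 0x4B006 (P0/RW1/US1/PS0)
  ⇒ fault: PAGE_NOT_PRESENT  — 1 lookups
#5 VA=0x8402A0E4D3 (w,kernel):
  lvl0: tbl 0x25, slot 1 ⇒ 0x3F007 (P1/RW1/US1/PS0)
  lvl1: tbl 0x3F, slot 16 ⇒ 0x40007 (P1/RW1/US1/PS0)
  lvl2: tbl 0x40, slot 21 ⇒ 0x43007 (P1/RW1/US1/PS0)
  lvl3: tbl 0x43, slot 14 ⇒ 0x45005 (P1/RW0/US1/PS0)
  ⇒ fault: PROTECTION_VIOLATION  — 4 lookups

Entries read for #4: 1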